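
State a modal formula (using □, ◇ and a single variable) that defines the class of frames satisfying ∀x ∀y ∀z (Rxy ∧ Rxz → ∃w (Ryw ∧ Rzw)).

The condition is convergence. The .2 schema ◇□p → □◇p defines it.
Suppose ◇□p→□◇p is valid. Take Rxy, Rxz and set V(p)={w : Ryw}. Then □p at y so ◇□p at x, so □◇p at x, so ◇p at z, giving w with Rzw and Ryw.

◇□p → □◇p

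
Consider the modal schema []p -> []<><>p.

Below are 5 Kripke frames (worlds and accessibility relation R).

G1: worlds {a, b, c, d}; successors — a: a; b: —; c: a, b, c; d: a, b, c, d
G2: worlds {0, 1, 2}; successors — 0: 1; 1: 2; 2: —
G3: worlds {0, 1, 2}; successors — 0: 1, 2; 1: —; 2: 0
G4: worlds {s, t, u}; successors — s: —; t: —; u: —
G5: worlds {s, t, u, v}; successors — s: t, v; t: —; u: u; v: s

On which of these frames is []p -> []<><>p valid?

G4

This is the axiom for a generalized confluence (Geach) condition; its first-order frame correspondent is forall x forall z (xRz -> exists w (xRw & z R^2 w)).
G1: fails — cRb but no w with cRw and bR²w.
G2: fails — 0R1 but no w with 0Rw and 1R²w.
G3: fails — 0R1 but no w with 0Rw and 1R²w.
G4: ✓.
G5: fails — sRt but no w with sRw and tR²w.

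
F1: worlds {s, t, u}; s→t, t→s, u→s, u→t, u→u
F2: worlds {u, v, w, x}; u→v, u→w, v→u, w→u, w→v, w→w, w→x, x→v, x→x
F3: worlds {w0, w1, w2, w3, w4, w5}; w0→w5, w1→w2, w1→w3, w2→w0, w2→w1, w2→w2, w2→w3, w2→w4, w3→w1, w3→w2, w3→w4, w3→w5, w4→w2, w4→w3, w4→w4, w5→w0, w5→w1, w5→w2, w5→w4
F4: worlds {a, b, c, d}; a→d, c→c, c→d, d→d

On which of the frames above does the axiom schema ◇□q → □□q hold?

none

This is the axiom for a generalized confluence (Geach) condition; its first-order frame correspondent is ∀x ∀y ∀z ((xRy ∧ xR²z) → ∃w (yRw ∧ z = w)).
F1: fails — uRs, uR²s but no w with sRw and s=w.
F2: fails — uRv, uR²v but no t with vRt and v=t.
F3: fails — w1Rw2, w1R²w5 but no w with w2Rw and w5=w.
F4: fails — cRd, cR²c but no w with dRw and c=w.
Valid on no frame.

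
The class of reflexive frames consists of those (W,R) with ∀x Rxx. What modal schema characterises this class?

□r → r

This is reflexivity; the standard corresponding axiom is T: □r → r.
Suppose □r→r is valid. At any x set V(r)={w : Rxw}. Then □r holds at x, so r holds at x, i.e. Rxx.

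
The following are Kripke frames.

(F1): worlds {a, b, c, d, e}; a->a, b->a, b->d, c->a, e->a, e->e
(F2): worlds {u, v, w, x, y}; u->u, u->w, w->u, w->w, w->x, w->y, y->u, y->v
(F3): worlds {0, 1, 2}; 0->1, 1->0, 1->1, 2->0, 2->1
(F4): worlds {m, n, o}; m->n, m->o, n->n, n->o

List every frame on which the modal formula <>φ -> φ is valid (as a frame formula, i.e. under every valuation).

Frame correspondent (Sahlqvist): forall x forall y (xRy -> exists w (y = w & x = w)) — i.e. a generalized confluence (Geach) condition.
(F1): fails — bRa but a ≠ b.
(F2): fails — uRw but w ≠ u.
(F3): fails — 0R1 but 1 ≠ 0.
(F4): fails — mRn but n ≠ m.
Valid on no frame.

none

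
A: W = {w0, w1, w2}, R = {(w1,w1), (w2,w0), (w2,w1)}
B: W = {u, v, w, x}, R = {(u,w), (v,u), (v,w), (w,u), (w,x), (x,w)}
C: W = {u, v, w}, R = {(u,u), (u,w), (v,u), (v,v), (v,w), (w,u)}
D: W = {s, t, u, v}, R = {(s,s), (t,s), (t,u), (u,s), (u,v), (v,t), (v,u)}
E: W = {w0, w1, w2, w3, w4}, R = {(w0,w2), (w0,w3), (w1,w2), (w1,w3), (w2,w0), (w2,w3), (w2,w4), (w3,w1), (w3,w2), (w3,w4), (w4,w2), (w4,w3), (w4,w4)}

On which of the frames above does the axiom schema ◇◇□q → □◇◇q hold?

C, E

The schema corresponds to a generalized confluence (Geach) condition: ∀x ∀y ∀z ((xR²y ∧ xRz) → ∃w (yRw ∧ zR²w)).
A: fails — w2R²w1, w2Rw0 but no w with w1Rw and w0R²w.
B: fails — vR²u, vRu but no t with uRt and uR²t.
C: condition met.
D: fails — tR²v, tRs but no w with vRw and sR²w.
E: condition met.
Valid on: C, E.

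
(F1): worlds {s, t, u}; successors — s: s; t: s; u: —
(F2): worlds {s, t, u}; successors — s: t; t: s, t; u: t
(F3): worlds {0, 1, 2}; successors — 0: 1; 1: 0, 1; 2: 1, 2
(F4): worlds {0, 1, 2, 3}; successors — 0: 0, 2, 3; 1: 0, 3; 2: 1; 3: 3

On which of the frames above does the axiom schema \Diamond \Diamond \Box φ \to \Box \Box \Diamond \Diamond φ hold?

(F1), (F2), (F3)

Frame correspondent (Sahlqvist): \forall x \forall y \forall z ((x R^2 y \wedge x R^2 z) \to \exists w (yRw \wedge z R^2 w)) — i.e. a generalized confluence (Geach) condition.
(F1): holds.
(F2): holds.
(F3): holds.
(F4): fails — 0R²2, 0R²1 but no w with 2Rw and 1R²w.
Valid on: (F1), (F2), (F3).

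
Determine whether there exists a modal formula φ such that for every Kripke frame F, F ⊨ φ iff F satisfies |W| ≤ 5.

No — not modally definable

If a class were modally definable it would be closed under disjoint unions (Goldblatt–Thomason).
Any modal formula valid on each of 6 disjoint one-world frames is valid on their disjoint union (validity is preserved under disjoint unions). Each one-world frame has |W|=1≤5, but the union has |W|=6.
Hence having at most 5 worlds is not modally definable.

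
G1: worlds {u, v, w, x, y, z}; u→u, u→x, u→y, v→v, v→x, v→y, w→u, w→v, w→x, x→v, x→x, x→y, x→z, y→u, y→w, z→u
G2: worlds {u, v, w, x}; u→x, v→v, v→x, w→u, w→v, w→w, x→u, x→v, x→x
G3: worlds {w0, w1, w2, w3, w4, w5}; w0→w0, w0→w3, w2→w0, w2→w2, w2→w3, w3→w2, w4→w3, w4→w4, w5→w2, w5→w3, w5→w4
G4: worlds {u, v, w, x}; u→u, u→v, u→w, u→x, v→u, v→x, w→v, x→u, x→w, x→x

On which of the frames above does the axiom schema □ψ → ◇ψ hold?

G1, G2, G4

Frame correspondent (Sahlqvist): ∀x ∃y Rxy — i.e. seriality.
G1: satisfies the condition.
G2: satisfies the condition.
G3: fails — world w1 has no successor.
G4: satisfies the condition.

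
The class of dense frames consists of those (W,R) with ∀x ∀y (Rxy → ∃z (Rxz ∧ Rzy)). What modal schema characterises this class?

□□q → □q

The condition is density. The C4 schema □□q → □q defines it.
Suppose □□q→□q is valid. Take Rxy and set V(q)={w : xR²w}. Then □□q at x, so □q at x, so q at y, i.e. ∃z(Rxz∧Rzy).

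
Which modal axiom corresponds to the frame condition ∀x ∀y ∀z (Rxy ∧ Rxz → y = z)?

◇ψ → □ψ

The condition is partial functionality. The CD schema ◇ψ → □ψ defines it.
Suppose ◇ψ→□ψ is valid. Take Rxy, Rxz and set V(ψ)={y}. Then ◇ψ at x, so □ψ at x, so ψ at z, i.e. z=y.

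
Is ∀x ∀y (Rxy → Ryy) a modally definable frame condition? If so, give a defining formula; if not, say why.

Yes: it is shift-reflexivity, defined by the T□ schema □(□p → p).

Definable; □(□p → p) defines it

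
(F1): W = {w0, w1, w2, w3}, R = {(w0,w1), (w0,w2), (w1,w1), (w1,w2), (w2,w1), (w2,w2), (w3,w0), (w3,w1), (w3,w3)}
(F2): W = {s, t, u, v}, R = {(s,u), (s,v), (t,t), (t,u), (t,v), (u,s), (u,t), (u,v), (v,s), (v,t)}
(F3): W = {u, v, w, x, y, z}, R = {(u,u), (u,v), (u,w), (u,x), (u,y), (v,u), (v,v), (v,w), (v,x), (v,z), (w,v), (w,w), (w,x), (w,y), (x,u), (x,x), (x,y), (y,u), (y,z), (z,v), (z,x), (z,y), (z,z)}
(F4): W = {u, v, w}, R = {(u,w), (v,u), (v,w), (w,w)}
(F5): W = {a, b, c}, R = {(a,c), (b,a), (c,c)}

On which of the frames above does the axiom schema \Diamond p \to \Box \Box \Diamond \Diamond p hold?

This is the axiom for a generalized confluence (Geach) condition; its first-order frame correspondent is \forall x \forall y \forall z ((xRy \wedge x R^2 z) \to \exists w (y = w \wedge z R^2 w)).
(F1): fails — w3Rw0, w3R²w0 but no w with w0=w and w0R²w.
(F2): fails — sRu, sR²s but no w with u=w and sR²w.
(F3): condition met.
(F4): fails — vRu, vR²w but no t with u=t and wR²t.
(F5): fails — bRa, bR²c but no w with a=w and cR²w.
Valid on: (F3).

(F3)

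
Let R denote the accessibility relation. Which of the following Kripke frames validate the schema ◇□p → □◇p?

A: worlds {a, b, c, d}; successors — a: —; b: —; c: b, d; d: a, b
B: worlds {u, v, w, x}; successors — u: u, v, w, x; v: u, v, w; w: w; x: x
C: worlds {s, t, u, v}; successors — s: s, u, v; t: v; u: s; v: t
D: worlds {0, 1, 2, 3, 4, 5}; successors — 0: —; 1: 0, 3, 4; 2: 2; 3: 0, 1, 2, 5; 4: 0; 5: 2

none

The schema corresponds to convergence: ∀x ∀y ∀z (Rxy ∧ Rxz → ∃w (Ryw ∧ Rzw)).
A: fails — Rcb and Rcb but b and b have no common successor.
B: fails — Ruv and Rux but v and x have no common successor.
C: fails — Rsv and Rsu but v and u have no common successor.
D: fails — R10 and R10 but 0 and 0 have no common successor.
Valid on no frame.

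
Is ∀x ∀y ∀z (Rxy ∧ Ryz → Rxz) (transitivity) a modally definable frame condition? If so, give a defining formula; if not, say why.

Yes, by □p → □□p

Yes: it is transitivity, defined by the 4 schema □p → □□p.
Suppose □p→□□p is valid. Take Rxy, Ryz and set V(p)={w : Rxw}. Then □p at x, so □□p at x, so □p at y, so p at z, i.e. Rxz.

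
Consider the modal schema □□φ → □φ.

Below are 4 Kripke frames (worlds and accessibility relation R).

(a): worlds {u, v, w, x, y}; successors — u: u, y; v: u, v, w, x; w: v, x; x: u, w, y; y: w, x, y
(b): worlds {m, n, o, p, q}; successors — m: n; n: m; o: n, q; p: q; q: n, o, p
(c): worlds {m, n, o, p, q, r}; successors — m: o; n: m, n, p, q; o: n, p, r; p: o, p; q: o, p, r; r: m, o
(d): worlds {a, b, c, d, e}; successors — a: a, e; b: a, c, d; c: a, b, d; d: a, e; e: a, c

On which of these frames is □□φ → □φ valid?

(a)

Frame correspondent (Sahlqvist): ∀x ∀y (Rxy → ∃z (Rxz ∧ Rzy)) — i.e. density.
(a): ✓.
(b): fails — Rqp but no z with Rqz and Rzp.
(c): fails — Rrm but no z with Rrz and Rzm.
(d): fails — Rbc but no z with Rbz and Rzc.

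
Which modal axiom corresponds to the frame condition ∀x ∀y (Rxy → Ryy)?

□(□q → q)

A defining formula is □(□q → q) (the T□ axiom).
Suppose □(□q→q) is valid. Take Rxy and set V(q)={w : Ryw}. Then at y, □q holds; since □(□q→q) at x, □q→q at y, so q at y, i.e. Ryy.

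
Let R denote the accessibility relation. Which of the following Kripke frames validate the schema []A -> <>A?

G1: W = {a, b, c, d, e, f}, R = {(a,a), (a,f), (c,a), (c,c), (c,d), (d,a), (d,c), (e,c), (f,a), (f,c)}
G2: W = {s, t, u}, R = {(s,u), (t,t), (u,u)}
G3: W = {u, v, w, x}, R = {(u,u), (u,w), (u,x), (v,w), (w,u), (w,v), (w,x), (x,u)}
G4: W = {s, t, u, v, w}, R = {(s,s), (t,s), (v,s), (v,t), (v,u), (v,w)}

This is the axiom for seriality; its first-order frame correspondent is forall x exists y Rxy.
G1: fails — world b has no successor.
G2: holds.
G3: holds.
G4: fails — world u has no successor.
Valid on: G2, G3.

G2, G3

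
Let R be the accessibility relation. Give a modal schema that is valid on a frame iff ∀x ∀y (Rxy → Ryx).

ψ → □◇ψ

A defining formula is ψ → □◇ψ (the B axiom).
Suppose ψ→□◇ψ is valid. Take Rxy and set V(ψ)={x}. Then ψ at x, so □◇ψ at x, so ◇ψ at y, so some z with Ryz has ψ; z=x, i.e. Ryx.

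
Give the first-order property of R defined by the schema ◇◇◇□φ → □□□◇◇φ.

∀x ∀y ∀z ((xR³y ∧ xR³z) → ∃w (yRw ∧ zR²w))

This is a Sahlqvist (Geach-type) schema ◇^3□^1φ → □^3◇^2φ.
Minimal-valuation argument: fix x; take any y with xR^3y and any z with xR^3z. Set V(φ) to the set of worlds R-reachable from y in exactly 1 step. Then □^1φ holds at y, so the antecedent holds at x; validity forces ◇^2φ at z, giving a w with zR^2w and yR^1w.
First-order correspondent: ∀x ∀y ∀z ((xR³y ∧ xR³z) → ∃w (yRw ∧ zR²w)).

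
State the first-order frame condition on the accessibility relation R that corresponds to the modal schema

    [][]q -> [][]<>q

This is a Sahlqvist (Geach-type) schema ◇^0□^2q → □^2◇^1q.
Minimal-valuation argument: fix x; take any y with xR^0y and any z with xR^2z. Set V(q) to the set of worlds R-reachable from y in exactly 2 steps. Then □^2q holds at y, so the antecedent holds at x; validity forces ◇^1q at z, giving a w with zR^1w and yR^2w.
First-order correspondent: forall x forall z (x R^2 z -> exists w (x R^2 w & zRw)).

forall x forall z (x R^2 z -> exists w (x R^2 w & zRw))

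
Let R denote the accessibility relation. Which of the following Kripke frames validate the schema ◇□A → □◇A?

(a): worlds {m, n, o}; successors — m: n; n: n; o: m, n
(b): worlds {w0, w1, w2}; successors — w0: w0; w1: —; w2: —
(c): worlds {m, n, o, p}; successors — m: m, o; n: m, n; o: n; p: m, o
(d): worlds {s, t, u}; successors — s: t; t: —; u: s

(a), (b)

This is the axiom for convergence; its first-order frame correspondent is ∀x ∀y ∀z (Rxy ∧ Rxz → ∃w (Ryw ∧ Rzw)).
(a): satisfies the condition.
(b): satisfies the condition.
(c): fails — Rmo and Rmm but o and m have no common successor.
(d): fails — Rst and Rst but t and t have no common successor.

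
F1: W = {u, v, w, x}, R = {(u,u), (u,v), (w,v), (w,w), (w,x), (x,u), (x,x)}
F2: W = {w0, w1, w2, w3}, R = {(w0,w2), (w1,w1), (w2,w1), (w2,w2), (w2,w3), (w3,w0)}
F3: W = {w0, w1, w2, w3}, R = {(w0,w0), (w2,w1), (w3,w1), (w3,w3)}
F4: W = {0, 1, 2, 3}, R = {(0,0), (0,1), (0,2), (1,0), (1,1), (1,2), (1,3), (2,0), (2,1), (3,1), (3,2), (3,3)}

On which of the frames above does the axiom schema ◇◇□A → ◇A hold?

F4

Frame correspondent (Sahlqvist): ∀x ∀y (xR²y → ∃w (yRw ∧ xRw)) — i.e. a generalized confluence (Geach) condition.
F1: fails — uR²v but no t with vRt and uRt.
F2: fails — w0R²w1 but no w with w1Rw and w0Rw.
F3: fails — w3R²w1 but no w with w1Rw and w3Rw.
F4: satisfies the condition.
Valid on: F4.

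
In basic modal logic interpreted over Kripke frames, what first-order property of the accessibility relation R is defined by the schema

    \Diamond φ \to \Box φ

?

Suppose ◇φ→□φ is valid. Take Rxy, Rxz and set V(φ)={y}. Then ◇φ at x, so □φ at x, so φ at z, i.e. z=y.

Partial functionality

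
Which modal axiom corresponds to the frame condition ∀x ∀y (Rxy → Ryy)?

□(□ψ → ψ)

A defining formula is □(□ψ → ψ) (the T□ axiom).
Suppose □(□ψ→ψ) is valid. Take Rxy and set V(ψ)={w : Ryw}. Then at y, □ψ holds; since □(□ψ→ψ) at x, □ψ→ψ at y, so ψ at y, i.e. Ryy.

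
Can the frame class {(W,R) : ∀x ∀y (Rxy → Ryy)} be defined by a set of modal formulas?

Definable; □(□r → r) defines it

Yes: it is shift-reflexivity, defined by the T□ schema □(□r → r).
Suppose □(□r→r) is valid. Take Rxy and set V(r)={w : Ryw}. Then at y, □r holds; since □(□r→r) at x, □r→r at y, so r at y, i.e. Ryy.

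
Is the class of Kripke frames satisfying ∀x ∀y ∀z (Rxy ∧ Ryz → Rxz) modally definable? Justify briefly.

Definable; □q → □□q defines it

The condition is transitivity. A defining modal formula is □q → □□q.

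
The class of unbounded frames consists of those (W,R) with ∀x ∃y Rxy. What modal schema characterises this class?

□r → ◇r

The condition is seriality. The D schema □r → ◇r defines it.
Suppose □r→◇r is valid. At any x set V(r)=W. Then □r at x, so ◇r at x, so x has a successor.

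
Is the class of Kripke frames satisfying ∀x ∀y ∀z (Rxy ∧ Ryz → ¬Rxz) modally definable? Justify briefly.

Any modally definable frame class is closed under surjective bounded morphisms.
The 7-cycle (worlds w0,w1,w2,w3,w4,w5,w6 with w0→w1→w2→w3→w4→w5→w6→w0) is intransitive. Mapping every world to a single reflexive point • is a surjective bounded morphism; the reflexive point is not intransitive (R••∧R•• but R••).
So no modal formula (or set of formulas) defines exactly the intransitive frames.

Not modally definable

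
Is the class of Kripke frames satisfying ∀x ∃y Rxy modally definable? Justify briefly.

Yes: it is seriality, defined by the D schema □p → ◇p.

Yes, by □p → ◇p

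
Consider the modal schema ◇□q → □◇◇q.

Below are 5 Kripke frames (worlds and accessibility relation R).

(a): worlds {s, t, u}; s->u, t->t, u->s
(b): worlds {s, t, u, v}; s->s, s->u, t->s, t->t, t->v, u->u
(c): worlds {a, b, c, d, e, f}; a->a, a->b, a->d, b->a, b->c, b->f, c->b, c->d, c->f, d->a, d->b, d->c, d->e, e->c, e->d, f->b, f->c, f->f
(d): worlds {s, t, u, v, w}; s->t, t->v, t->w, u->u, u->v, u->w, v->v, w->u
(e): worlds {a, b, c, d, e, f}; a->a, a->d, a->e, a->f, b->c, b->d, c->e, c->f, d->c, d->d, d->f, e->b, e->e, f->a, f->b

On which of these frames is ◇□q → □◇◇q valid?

(c)

The schema corresponds to a generalized confluence (Geach) condition: ∀x ∀y ∀z ((xRy ∧ xRz) → ∃w (yRw ∧ zR²w)).
(a): fails — sRu, sRu but no w with uRw and uR²w.
(b): fails — tRs, tRv but no w with sRw and vR²w.
(c): satisfies the condition.
(d): fails — tRw, tRv but no w* with wRw* and vR²w*.
(e): fails — bRd, bRc but no w with dRw and cR²w.
Valid on: (c).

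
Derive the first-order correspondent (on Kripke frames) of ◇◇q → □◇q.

This is a Sahlqvist (Geach-type) schema ◇^2□^0q → □^1◇^1q.
Minimal-valuation argument: fix x; take any y with xR^2y and any z with xR^1z. Set V(q) to the set of worlds R-reachable from y in exactly 0 steps. Then □^0q holds at y, so the antecedent holds at x; validity forces ◇^1q at z, giving a w with zR^1w and yR^0w.
First-order correspondent: ∀x ∀y ∀z ((xR²y ∧ xRz) → ∃w (y = w ∧ zRw)).

∀x ∀y ∀z ((xR²y ∧ xRz) → ∃w (y = w ∧ zRw))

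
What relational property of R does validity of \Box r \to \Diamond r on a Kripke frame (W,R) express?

Suppose □r→◇r is valid. At any x set V(r)=W. Then □r at x, so ◇r at x, so x has a successor.

seriality: \forall x \exists y Rxy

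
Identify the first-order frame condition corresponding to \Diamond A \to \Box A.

Suppose ◇A→□A is valid. Take Rxy, Rxz and set V(A)={y}. Then ◇A at x, so □A at x, so A at z, i.e. z=y.

partial functionality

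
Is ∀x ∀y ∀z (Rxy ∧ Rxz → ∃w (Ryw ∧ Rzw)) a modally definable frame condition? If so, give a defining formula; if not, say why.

The condition is convergence. A defining modal formula is ◇□r → □◇r.

Definable; ◇□r → □◇r defines it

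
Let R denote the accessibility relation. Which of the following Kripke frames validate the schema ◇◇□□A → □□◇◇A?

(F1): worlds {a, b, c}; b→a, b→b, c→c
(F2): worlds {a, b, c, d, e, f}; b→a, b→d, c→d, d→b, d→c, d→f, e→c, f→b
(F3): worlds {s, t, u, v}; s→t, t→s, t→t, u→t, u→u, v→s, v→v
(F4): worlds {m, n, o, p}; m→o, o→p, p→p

(F3), (F4)

The schema corresponds to a generalized confluence (Geach) condition: ∀x ∀y ∀z ((xR²y ∧ xR²z) → ∃w (yR²w ∧ zR²w)).
(F1): fails — bR²a, bR²a but no w with aR²w and aR²w.
(F2): fails — bR²b, bR²f but no w with bR²w and fR²w.
(F3): condition met.
(F4): condition met.
Valid on: (F3), (F4).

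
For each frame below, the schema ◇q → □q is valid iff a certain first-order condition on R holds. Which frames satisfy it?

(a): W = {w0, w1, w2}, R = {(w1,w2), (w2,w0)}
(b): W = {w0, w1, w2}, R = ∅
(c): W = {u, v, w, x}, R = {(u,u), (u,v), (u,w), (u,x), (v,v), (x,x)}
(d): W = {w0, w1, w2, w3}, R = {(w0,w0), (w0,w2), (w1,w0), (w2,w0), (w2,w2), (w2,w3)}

(a), (b)

The schema corresponds to partial functionality: ∀x ∀y ∀z (Rxy ∧ Rxz → y = z).
(a): ✓.
(b): ✓.
(c): fails — u sees both u and v.
(d): fails — w0 sees both w0 and w2.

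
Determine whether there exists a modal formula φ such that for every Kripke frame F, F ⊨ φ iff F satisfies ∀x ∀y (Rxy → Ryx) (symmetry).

The condition is symmetry. A defining modal formula is r → □◇r.
Suppose r→□◇r is valid. Take Rxy and set V(r)={x}. Then r at x, so □◇r at x, so ◇r at y, so some z with Ryz has r; z=x, i.e. Ryx.

Yes — defined by r → □◇r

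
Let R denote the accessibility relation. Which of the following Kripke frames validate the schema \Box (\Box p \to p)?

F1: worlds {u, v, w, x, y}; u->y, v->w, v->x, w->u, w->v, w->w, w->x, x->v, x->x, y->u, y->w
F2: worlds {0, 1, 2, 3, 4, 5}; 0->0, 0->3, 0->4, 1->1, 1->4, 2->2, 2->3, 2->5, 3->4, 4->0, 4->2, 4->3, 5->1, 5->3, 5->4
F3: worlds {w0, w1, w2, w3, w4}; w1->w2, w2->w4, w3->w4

This is the axiom for shift-reflexivity; its first-order frame correspondent is \forall x \forall y (Rxy \to Ryy).
F1: fails — Rwu but not Ruu.
F2: fails — R34 but not R44.
F3: fails — Rw2w4 but not Rw4w4.

none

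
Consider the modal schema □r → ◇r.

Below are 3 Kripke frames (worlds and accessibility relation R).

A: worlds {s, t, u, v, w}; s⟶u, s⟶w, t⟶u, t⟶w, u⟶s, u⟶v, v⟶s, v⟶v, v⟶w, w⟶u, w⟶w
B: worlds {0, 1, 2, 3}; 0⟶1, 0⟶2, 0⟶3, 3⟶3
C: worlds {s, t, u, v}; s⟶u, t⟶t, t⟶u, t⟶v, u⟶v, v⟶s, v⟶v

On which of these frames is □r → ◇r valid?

A, C

This is the axiom for seriality; its first-order frame correspondent is ∀x ∃y Rxy.
A: ✓.
B: fails — world 1 has no successor.
C: ✓.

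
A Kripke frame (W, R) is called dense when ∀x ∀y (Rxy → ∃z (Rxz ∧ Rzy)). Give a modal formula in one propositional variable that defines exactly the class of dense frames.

□□s → □s

A defining formula is □□s → □s (the C4 axiom).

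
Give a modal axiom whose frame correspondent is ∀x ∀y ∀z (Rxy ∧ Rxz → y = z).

◇s → □s

The condition is partial functionality. The CD schema ◇s → □s defines it.
Suppose ◇s→□s is valid. Take Rxy, Rxz and set V(s)={y}. Then ◇s at x, so □s at x, so s at z, i.e. z=y.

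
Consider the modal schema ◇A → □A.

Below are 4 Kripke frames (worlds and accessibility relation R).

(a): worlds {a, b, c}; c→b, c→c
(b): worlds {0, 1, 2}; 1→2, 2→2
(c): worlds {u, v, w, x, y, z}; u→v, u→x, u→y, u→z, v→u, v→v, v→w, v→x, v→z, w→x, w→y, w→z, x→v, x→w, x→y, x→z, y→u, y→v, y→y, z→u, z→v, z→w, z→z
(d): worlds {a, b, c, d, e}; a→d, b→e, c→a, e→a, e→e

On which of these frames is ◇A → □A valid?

(b)

This is the axiom for partial functionality; its first-order frame correspondent is ∀x ∀y ∀z (Rxy ∧ Rxz → y = z).
(a): fails — c sees both b and c.
(b): satisfies the condition.
(c): fails — u sees both v and x.
(d): fails — e sees both a and e.
Valid on: (b).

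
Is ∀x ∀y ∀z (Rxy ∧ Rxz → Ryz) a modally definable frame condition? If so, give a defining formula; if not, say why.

Definable; ◇p → □◇p defines it

Yes: it is the Euclidean property, defined by the 5 schema ◇p → □◇p.
Suppose ◇p→□◇p is valid. Take Rxy, Rxz and set V(p)={y}. Then ◇p at x, so □◇p at x, so ◇p at z, so some w with Rzw has p; w=y, i.e. Rzy. By symmetry of the argument, Ryz.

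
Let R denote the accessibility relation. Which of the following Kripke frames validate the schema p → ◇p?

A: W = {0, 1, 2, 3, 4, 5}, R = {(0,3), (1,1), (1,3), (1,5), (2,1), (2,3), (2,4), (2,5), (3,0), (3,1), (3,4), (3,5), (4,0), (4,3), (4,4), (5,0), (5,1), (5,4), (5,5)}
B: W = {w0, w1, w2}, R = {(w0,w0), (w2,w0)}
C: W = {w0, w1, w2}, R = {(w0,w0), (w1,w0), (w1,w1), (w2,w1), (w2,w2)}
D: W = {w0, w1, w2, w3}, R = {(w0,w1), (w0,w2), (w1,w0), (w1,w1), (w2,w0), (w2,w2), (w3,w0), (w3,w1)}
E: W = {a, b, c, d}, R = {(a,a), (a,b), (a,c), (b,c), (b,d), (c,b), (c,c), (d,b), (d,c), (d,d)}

C

The schema corresponds to reflexivity: ∀x Rxx.
A: fails — world 0 does not see itself.
B: fails — world w1 does not see itself.
C: satisfies the condition.
D: fails — world w0 does not see itself.
E: fails — world b does not see itself.
Valid on: C.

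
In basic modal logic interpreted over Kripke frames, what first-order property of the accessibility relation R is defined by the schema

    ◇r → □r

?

Suppose ◇r→□r is valid. Take Rxy, Rxz and set V(r)={y}. Then ◇r at x, so □r at x, so r at z, i.e. z=y.
The converse is a direct semantic check.
Frame condition: ∀x ∀y ∀z (Rxy ∧ Rxz → y = z).

partial functionality: ∀x ∀y ∀z (Rxy ∧ Rxz → y = z)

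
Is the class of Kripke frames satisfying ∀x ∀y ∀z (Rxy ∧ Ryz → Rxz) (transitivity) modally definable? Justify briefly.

This is a Sahlqvist condition; the 4 axiom □p → □□p defines it.
Suppose □p→□□p is valid. Take Rxy, Ryz and set V(p)={w : Rxw}. Then □p at x, so □□p at x, so □p at y, so p at z, i.e. Rxz.

Yes, by □p → □□p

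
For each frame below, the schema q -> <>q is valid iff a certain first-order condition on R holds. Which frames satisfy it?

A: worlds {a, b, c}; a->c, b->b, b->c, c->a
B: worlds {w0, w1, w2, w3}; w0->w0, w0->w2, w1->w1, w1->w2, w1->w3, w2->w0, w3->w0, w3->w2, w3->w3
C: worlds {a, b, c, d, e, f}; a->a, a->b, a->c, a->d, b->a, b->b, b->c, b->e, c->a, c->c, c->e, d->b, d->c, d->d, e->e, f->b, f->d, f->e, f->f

C

Frame correspondent (Sahlqvist): forall x Rxx — i.e. reflexivity.
A: fails — world a does not see itself.
B: fails — world w2 does not see itself.
C: holds.
Valid on: C.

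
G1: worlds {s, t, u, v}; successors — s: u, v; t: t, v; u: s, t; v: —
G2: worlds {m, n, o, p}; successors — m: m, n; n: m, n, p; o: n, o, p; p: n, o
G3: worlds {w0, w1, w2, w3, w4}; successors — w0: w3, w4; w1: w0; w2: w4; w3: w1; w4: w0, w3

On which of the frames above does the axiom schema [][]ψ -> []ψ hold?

G2

The schema corresponds to density: forall x forall y (Rxy -> exists z (Rxz & Rzy)).
G1: fails — Rus but no z with Ruz and Rzs.
G2: satisfies the condition.
G3: fails — Rw1w0 but no z with Rw1z and Rzw0.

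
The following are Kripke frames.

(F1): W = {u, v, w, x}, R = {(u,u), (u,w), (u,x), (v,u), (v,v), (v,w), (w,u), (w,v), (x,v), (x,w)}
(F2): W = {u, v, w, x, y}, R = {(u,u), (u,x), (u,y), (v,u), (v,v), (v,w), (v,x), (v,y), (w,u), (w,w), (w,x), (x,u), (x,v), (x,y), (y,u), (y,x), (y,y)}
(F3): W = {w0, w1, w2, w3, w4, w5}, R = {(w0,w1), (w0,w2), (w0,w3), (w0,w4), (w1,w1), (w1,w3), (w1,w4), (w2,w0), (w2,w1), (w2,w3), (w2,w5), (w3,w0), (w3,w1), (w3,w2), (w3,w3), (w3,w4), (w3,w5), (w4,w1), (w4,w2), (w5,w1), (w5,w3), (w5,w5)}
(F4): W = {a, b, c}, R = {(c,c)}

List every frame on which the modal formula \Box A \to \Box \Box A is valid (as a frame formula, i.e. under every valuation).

The schema corresponds to transitivity: \forall x \forall y \forall z (Rxy \wedge Ryz \to Rxz).
(F1): fails — Rxw and Rwu but not Rxu.
(F2): fails — Ryx and Rxv but not Ryv.
(F3): fails — Rw1w3 and Rw3w5 but not Rw1w5.
(F4): satisfies the condition.

(F4)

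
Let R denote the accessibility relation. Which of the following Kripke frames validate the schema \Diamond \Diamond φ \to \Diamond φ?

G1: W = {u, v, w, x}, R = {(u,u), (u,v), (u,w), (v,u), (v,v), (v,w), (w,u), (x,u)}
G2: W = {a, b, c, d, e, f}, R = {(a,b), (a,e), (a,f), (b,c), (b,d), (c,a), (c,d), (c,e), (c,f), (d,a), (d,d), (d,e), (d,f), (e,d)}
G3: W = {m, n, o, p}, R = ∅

G3

This is the axiom for transitivity; its first-order frame correspondent is \forall x \forall y \forall z (Rxy \wedge Ryz \to Rxz).
G1: fails — Rwu and Ruv but not Rwv.
G2: fails — Rbc and Rcf but not Rbf.
G3: holds.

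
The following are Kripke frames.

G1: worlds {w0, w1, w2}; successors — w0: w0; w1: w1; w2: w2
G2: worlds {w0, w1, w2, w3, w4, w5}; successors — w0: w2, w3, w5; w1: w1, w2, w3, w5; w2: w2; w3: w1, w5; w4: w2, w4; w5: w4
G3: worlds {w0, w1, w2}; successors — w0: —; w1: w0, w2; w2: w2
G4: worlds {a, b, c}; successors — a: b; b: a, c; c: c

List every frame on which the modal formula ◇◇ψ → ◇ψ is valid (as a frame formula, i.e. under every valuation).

This is the axiom for transitivity; its first-order frame correspondent is ∀x ∀y ∀z (Rxy ∧ Ryz → Rxz).
G1: holds.
G2: fails — Rw1w5 and Rw5w4 but not Rw1w4.
G3: holds.
G4: fails — Rab and Rba but not Raa.

G1, G3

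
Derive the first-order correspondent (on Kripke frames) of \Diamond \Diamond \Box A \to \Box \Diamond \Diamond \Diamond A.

This is a Sahlqvist (Geach-type) schema ◇^2□^1A → □^1◇^3A.
First-order correspondent: \forall x \forall y \forall z ((x R^2 y \wedge xRz) \to \exists w (yRw \wedge z R^3 w)).

\forall x \forall y \forall z ((x R^2 y \wedge xRz) \to \exists w (yRw \wedge z R^3 w))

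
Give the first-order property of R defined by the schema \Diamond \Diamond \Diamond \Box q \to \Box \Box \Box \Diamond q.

\forall x \forall y \forall z ((x R^3 y \wedge x R^3 z) \to \exists w (yRw \wedge zRw))

This is a Sahlqvist (Geach-type) schema ◇^3□^1q → □^3◇^1q.
First-order correspondent: \forall x \forall y \forall z ((x R^3 y \wedge x R^3 z) \to \exists w (yRw \wedge zRw)).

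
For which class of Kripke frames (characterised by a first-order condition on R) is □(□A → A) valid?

Shift-reflexivity

Suppose □(□A→A) is valid. Take Rxy and set V(A)={w : Ryw}. Then at y, □A holds; since □(□A→A) at x, □A→A at y, so A at y, i.e. Ryy.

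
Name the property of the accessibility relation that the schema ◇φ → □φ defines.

Suppose ◇φ→□φ is valid. Take Rxy, Rxz and set V(φ)={y}. Then ◇φ at x, so □φ at x, so φ at z, i.e. z=y.
Conversely, any frame satisfying ∀x ∀y ∀z (Rxy ∧ Rxz → y = z) validates the schema.
So the correspondent is partial functionality.

partial functionality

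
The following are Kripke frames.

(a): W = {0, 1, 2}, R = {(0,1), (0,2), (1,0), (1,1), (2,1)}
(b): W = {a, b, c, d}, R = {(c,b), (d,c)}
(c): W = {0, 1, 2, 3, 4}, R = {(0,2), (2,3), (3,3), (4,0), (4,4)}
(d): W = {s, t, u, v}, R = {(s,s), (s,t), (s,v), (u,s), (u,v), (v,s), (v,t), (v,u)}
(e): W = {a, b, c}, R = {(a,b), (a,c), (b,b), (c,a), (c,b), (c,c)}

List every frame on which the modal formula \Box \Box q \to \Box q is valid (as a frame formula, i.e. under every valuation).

The schema corresponds to density: \forall x \forall y (Rxy \to \exists z (Rxz \wedge Rzy)).
(a): fails — R02 but no z with R0z and Rz2.
(b): fails — Rcb but no z with Rcz and Rzb.
(c): fails — R02 but no z with R0z and Rz2.
(d): fails — Rvu but no z with Rvz and Rzu.
(e): holds.

(e)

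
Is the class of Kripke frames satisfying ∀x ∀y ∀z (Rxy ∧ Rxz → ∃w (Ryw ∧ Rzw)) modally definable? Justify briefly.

Definable; ◇□p → □◇p defines it

This is a Sahlqvist condition; the .2 axiom ◇□p → □◇p defines it.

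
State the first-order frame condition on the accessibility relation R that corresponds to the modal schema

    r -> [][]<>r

This is a Sahlqvist (Geach-type) schema ◇^0□^0r → □^2◇^1r.
Minimal-valuation argument: fix x; take any y with xR^0y and any z with xR^2z. Set V(r) to the set of worlds R-reachable from y in exactly 0 steps. Then □^0r holds at y, so the antecedent holds at x; validity forces ◇^1r at z, giving a w with zR^1w and yR^0w.
First-order correspondent: forall x forall z (x R^2 z -> exists w (x = w & zRw)).

forall x forall z (x R^2 z -> exists w (x = w & zRw))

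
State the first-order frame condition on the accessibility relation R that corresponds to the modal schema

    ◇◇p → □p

This is a Sahlqvist (Geach-type) schema ◇^2□^0p → □^1◇^0p.
Minimal-valuation argument: fix x; take any y with xR^2y and any z with xR^1z. Set V(p) to the set of worlds R-reachable from y in exactly 0 steps. Then □^0p holds at y, so the antecedent holds at x; validity forces ◇^0p at z, giving a w with zR^0w and yR^0w.
First-order correspondent: ∀x ∀y ∀z ((xR²y ∧ xRz) → ∃w (y = w ∧ z = w)).

∀x ∀y ∀z ((xR²y ∧ xRz) → ∃w (y = w ∧ z = w))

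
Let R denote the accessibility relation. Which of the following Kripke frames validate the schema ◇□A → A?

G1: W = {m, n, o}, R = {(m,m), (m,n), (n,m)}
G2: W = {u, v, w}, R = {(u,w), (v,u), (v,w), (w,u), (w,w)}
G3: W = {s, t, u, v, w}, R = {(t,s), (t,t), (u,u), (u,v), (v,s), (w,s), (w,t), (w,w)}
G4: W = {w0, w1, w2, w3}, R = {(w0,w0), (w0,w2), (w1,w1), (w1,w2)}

Frame correspondent (Sahlqvist): ∀x ∀y (Rxy → Ryx) — i.e. symmetry.
G1: satisfies the condition.
G2: fails — Rvw but not Rwv.
G3: fails — Ruv but not Rvu.
G4: fails — Rw1w2 but not Rw2w1.
Valid on: G1.

G1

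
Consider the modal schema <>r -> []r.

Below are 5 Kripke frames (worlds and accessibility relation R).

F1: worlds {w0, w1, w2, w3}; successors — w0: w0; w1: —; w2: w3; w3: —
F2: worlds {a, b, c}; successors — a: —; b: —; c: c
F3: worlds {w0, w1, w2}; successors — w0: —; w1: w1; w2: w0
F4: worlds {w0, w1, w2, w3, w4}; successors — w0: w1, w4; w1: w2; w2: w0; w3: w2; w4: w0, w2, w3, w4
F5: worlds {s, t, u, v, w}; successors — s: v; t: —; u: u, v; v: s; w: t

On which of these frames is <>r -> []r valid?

F1, F2, F3

Frame correspondent (Sahlqvist): forall x forall y forall z (Rxy & Rxz -> y = z) — i.e. partial functionality.
F1: ✓.
F2: ✓.
F3: ✓.
F4: fails — w0 sees both w1 and w4.
F5: fails — u sees both u and v.
Valid on: F1, F2, F3.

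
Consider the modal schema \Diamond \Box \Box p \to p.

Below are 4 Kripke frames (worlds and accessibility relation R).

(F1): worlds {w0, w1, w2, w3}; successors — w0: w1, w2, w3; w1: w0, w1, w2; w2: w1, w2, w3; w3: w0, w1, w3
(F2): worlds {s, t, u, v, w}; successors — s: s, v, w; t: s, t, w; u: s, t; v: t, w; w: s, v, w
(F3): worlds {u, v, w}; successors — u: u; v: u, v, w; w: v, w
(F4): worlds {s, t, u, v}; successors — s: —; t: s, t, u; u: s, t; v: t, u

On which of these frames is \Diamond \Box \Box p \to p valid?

(F1)

Frame correspondent (Sahlqvist): \forall x \forall y (xRy \to \exists w (y R^2 w \wedge x = w)) — i.e. a generalized confluence (Geach) condition.
(F1): condition met.
(F2): fails — uRs but no w* with sR²w* and u=w*.
(F3): fails — vRu but no t with uR²t and v=t.
(F4): fails — tRs but no w with sR²w and t=w.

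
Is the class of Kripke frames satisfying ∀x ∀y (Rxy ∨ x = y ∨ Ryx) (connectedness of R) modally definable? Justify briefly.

No

If a class were modally definable it would be closed under disjoint unions (Goldblatt–Thomason).
Take 3 disjoint single-world reflexive frames: each is trivially connected, but their disjoint union has 3 worlds with no edge between distinct components, so it is not connected.
So the class is not modally definable.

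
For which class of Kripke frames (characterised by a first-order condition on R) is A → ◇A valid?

Reflexivity

Replacing A by ¬A and contraposing gives the equivalent schema □A → A.
Suppose □A→A is valid. At any x set V(A)={w : Rxw}. Then □A holds at x, so A holds at x, i.e. Rxx.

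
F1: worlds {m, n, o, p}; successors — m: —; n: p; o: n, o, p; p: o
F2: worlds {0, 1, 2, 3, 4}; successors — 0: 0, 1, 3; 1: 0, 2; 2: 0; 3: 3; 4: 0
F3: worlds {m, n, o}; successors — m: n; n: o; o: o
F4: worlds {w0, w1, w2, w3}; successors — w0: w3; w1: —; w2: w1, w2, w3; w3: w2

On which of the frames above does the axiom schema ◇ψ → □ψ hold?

This is the axiom for partial functionality; its first-order frame correspondent is ∀x ∀y ∀z (Rxy ∧ Rxz → y = z).
F1: fails — o sees both n and o.
F2: fails — 0 sees both 0 and 1.
F3: ✓.
F4: fails — w2 sees both w1 and w2.

F3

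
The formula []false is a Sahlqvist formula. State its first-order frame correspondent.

Emptiness of R

This is the Ver axiom.
It corresponds to emptiness of R: forall x forall y ~Rxy.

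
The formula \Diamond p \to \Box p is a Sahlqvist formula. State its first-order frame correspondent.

This schema is the CD axiom.
It corresponds to partial functionality: \forall x \forall y \forall z (Rxy \wedge Rxz \to y = z).

partial functionality: \forall x \forall y \forall z (Rxy \wedge Rxz \to y = z)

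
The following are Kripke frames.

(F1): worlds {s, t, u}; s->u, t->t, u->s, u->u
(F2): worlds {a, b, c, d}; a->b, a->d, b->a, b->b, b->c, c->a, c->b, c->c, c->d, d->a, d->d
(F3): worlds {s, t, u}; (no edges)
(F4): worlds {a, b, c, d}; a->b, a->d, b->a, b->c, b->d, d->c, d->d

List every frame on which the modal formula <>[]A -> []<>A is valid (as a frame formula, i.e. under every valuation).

(F1), (F2), (F3)

Frame correspondent (Sahlqvist): forall x forall y forall z (Rxy & Rxz -> exists w (Ryw & Rzw)) — i.e. convergence.
(F1): condition met.
(F2): condition met.
(F3): condition met.
(F4): fails — Rbc and Rbc but c and c have no common successor.
Valid on: (F1), (F2), (F3).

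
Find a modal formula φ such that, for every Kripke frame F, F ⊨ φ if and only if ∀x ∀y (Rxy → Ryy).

□(□p → p)

The condition is shift-reflexivity. The T□ schema □(□p → p) defines it.
Suppose □(□p→p) is valid. Take Rxy and set V(p)={w : Ryw}. Then at y, □p holds; since □(□p→p) at x, □p→p at y, so p at y, i.e. Ryy.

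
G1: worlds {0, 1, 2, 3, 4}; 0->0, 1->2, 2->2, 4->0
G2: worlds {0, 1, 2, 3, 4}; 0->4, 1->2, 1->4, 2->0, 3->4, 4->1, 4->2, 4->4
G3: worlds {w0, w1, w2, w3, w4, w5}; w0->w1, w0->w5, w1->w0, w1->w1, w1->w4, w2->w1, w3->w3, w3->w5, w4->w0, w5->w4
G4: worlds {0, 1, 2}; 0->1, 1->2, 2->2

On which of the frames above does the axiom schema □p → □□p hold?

Frame correspondent (Sahlqvist): ∀x ∀y ∀z (Rxy ∧ Ryz → Rxz) — i.e. transitivity.
G1: condition met.
G2: fails — R34 and R42 but not R32.
G3: fails — Rw1w0 and Rw0w5 but not Rw1w5.
G4: fails — R01 and R12 but not R02.

G1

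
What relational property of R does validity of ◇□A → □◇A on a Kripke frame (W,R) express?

Convergence

Suppose ◇□A→□◇A is valid. Take Rxy, Rxz and set V(A)={w : Ryw}. Then □A at y so ◇□A at x, so □◇A at x, so ◇A at z, giving w with Rzw and Ryw.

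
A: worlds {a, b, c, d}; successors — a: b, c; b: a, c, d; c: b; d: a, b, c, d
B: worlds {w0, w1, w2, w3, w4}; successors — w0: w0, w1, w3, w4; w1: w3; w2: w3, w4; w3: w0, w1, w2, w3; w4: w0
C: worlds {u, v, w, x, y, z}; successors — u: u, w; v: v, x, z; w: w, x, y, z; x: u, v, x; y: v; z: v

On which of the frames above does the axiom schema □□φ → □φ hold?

C

This is the axiom for density; its first-order frame correspondent is ∀x ∀y (Rxy → ∃z (Rxz ∧ Rzy)).
A: fails — Rcb but no z with Rcz and Rzb.
B: fails — Rw2w4 but no z with Rw2z and Rzw4.
C: holds.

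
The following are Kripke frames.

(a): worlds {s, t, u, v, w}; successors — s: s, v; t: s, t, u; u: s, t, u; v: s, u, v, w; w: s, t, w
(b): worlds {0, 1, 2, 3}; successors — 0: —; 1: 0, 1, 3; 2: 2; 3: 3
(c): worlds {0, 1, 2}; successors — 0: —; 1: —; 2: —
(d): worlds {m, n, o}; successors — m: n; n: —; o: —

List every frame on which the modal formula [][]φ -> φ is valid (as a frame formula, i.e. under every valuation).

(a)

This is the axiom for a generalized confluence (Geach) condition; its first-order frame correspondent is forall x exists w (x R^2 w & x = w).
(a): condition met.
(b): fails — at 0 but no w with 0R²w and 0=w.
(c): fails — at 0 but no w with 0R²w and 0=w.
(d): fails — at m but no w with mR²w and m=w.
Valid on: (a).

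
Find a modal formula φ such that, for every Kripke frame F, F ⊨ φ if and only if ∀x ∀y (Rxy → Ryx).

A defining formula is r → □◇r (the B axiom).

r → □◇r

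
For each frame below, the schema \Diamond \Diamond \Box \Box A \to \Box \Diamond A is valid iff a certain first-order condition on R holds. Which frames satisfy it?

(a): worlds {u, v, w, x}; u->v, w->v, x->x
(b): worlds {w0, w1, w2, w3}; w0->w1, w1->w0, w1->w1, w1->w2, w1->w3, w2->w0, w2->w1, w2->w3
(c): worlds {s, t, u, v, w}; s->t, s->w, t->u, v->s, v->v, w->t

The schema corresponds to a generalized confluence (Geach) condition: \forall x \forall y \forall z ((x R^2 y \wedge xRz) \to \exists w (y R^2 w \wedge zRw)).
(a): ✓.
(b): fails — w0R²w3, w0Rw1 but no w with w3R²w and w1Rw.
(c): fails — sR²t, sRt but no w* with tR²w* and tRw*.

(a)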